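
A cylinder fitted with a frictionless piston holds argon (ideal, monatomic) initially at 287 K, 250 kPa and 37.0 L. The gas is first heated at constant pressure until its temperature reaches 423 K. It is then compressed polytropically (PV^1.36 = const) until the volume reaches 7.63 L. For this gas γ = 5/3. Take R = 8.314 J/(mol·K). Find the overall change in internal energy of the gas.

27600 J

n = P₁V₁/(RT₁) = 250×37.0/(8.314×287) = 3.88 mol.
Step 1 — Isobaric: P stays 250 kPa; V/T = const ⇒ T₂ = 423 K, V₂ = 54.5 L.
W = PΔV = 250×(54.5−37.0) kPa·L = 4380 J.
ΔU = nCvΔT = 3.88×12.5×(423−287) = 6570 J.
Q = ΔU + W = nCpΔT = 11000 J.
State after step 1: P = 250 kPa, V = 54.5 L, T = 423 K.
Step 2 — Polytropic n=1.36: T₂ = T₁(V₁/V₂)^(n−1) = 423×(7.15)^0.36 = 859 K; P₂ = P₁(V₁/V₂)^n = 3630 kPa.
W = (P₁V₁−P₂V₂)/(n−1) = (250×54.5−3630×7.63)/0.36 = -39000 J.
ΔU = nCvΔT = 3.88×12.5×(859−423) = 21100 J.
Q = ΔU + W = -17900 J.
Net over both steps: W = -34600 J, Q = -6980 J, ΔU = 27600 J.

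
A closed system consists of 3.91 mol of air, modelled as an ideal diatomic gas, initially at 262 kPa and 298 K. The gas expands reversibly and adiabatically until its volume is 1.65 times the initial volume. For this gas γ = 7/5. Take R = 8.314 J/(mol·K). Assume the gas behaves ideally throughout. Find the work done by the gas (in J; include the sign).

4400 J

V₁ = nRT₁/P₁ = 3.91×8.314×298/262 = 37.0 L.
Adiabatic: TV^(γ−1) = const ⇒ T₂ = 298×(0.606)^0.400 = 244 K; PV^γ = const ⇒ P₂ = 130 kPa.
ΔU = nCvΔT = 3.91×20.8×(244−298) = -4400 J.
Q = 0 for an adiabatic process, so W = −ΔU = 4400 J.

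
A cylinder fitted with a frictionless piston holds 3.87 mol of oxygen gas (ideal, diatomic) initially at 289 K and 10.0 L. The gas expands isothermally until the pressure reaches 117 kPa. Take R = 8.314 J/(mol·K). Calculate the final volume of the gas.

79.5 L

P₁ = nRT₁/V₁ = 3.87×8.314×289/10.0 = 930 kPa.
Isothermal: T stays 289 K; PV = const ⇒ V₂ = 79.5 L, P₂ = 117 kPa.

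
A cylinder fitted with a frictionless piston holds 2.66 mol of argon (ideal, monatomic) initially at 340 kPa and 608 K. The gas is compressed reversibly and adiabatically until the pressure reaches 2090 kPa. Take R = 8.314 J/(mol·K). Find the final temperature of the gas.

V₁ = nRT₁/P₁ = 2.66×8.314×608/340 = 39.5 L.
Adiabatic: T₂/T₁ = (P₂/P₁)^((γ−1)/γ) ⇒ T₂ = 608×(6.15)^0.400 = 1260 K; V₂ = 13.3 L.

1260 K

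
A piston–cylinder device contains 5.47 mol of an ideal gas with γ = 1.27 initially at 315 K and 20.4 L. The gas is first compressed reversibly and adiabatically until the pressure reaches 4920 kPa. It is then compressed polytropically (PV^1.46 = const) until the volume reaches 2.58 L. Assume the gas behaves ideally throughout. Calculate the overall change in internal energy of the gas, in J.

P₁ = nRT₁/V₁ = 5.47×8.314×315/20.4 = 702 kPa.
Step 1 — Adiabatic: T₂/T₁ = (P₂/P₁)^((γ−1)/γ) ⇒ T₂ = 315×(7.01)^0.213 = 476 K; V₂ = 4.40 L.
ΔU = nCvΔT = 5.47×30.8×(476−315) = 27200 J.
Q = 0 for an adiabatic process, so W = −ΔU = -27200 J.
State after step 1: P = 4920 kPa, V = 4.40 L, T = 476 K.
Step 2 — Polytropic n=1.46: T₂ = T₁(V₁/V₂)^(n−1) = 476×(1.71)^0.46 = 609 K; P₂ = P₁(V₁/V₂)^n = 10700 kPa.
W = (P₁V₁−P₂V₂)/(n−1) = (4920×4.40−10700×2.58)/0.46 = -13100 J.
ΔU = nCvΔT = 5.47×30.8×(609−476) = 22400 J.
Q = ΔU + W = 9250 J.
Net over both steps: W = -40300 J, Q = 9250 J, ΔU = 49600 J.

49600 J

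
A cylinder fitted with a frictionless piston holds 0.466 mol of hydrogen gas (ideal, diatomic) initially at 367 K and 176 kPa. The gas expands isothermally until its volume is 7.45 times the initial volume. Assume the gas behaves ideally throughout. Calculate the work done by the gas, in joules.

V₁ = nRT₁/P₁ = 0.466×8.314×367/176 = 8.08 L.
Isothermal: T stays 367 K; PV = const ⇒ V₂ = 60.2 L, P₂ = 23.6 kPa.
W = nRT ln(V₂/V₁) = 0.466×8.314×367×ln(7.45) = 2860 J.

2860 J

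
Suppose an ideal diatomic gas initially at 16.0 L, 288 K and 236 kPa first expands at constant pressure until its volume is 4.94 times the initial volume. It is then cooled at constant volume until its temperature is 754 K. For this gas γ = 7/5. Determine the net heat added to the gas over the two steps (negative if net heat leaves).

30200 J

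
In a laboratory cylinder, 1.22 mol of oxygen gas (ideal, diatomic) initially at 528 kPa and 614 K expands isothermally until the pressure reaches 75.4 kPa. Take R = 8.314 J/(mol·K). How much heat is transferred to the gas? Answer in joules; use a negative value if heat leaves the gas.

V₁ = nRT₁/P₁ = 1.22×8.314×614/528 = 11.8 L.
Isothermal: T stays 614 K; PV = const ⇒ V₂ = 82.6 L, P₂ = 75.4 kPa.
ΔU = 0 (ideal gas, T constant).
W = nRT ln(V₂/V₁) = 1.22×8.314×614×ln(7.00) = 12100 J.
Q = ΔU + W = 12100 J.

12100 J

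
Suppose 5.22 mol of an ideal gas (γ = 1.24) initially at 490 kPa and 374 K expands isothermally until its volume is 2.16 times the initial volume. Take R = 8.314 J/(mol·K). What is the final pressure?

V₁ = nRT₁/P₁ = 5.22×8.314×374/490 = 33.1 L.
Isothermal: T stays 374 K; PV = const ⇒ V₂ = 71.6 L, P₂ = 227 kPa.

227 kPa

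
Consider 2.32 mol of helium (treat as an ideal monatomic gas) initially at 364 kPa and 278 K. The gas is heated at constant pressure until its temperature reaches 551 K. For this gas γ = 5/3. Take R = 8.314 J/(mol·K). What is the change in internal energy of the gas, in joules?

V₁ = nRT₁/P₁ = 2.32×8.314×278/364 = 14.7 L.
Isobaric: P stays 364 kPa; V/T = const ⇒ T₂ = 551 K, V₂ = 29.2 L.
For an ideal gas ΔU = nCvΔT with Cv = (3/2)R = 12.5 J/(mol·K).
ΔU = 2.32×12.5×(551−278) = 7900 J.

7900 J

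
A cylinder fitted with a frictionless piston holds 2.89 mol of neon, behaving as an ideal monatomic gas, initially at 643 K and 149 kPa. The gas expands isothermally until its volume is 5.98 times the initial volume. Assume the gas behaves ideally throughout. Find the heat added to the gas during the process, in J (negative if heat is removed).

V₁ = nRT₁/P₁ = 2.89×8.314×643/149 = 104 L.
Isothermal: T stays 643 K; PV = const ⇒ V₂ = 620 L, P₂ = 24.9 kPa.
ΔU = 0 (ideal gas, T constant).
W = nRT ln(V₂/V₁) = 2.89×8.314×643×ln(5.98) = 27600 J.
Q = ΔU + W = 27600 J.

27600 J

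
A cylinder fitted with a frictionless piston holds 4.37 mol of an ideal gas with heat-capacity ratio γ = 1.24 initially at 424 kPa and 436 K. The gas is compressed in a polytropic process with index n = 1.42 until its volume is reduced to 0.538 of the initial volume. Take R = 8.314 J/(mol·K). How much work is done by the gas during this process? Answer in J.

-11200 J

V₁ = nRT₁/P₁ = 4.37×8.314×436/424 = 37.4 L.
Polytropic n=1.42: T₂ = T₁(V₁/V₂)^(n−1) = 436×(1.86)^0.42 = 566 K; P₂ = P₁(V₁/V₂)^n = 1020 kPa.
W = (P₁V₁−P₂V₂)/(n−1) = (424×37.4−1020×20.1)/0.42 = -11200 J.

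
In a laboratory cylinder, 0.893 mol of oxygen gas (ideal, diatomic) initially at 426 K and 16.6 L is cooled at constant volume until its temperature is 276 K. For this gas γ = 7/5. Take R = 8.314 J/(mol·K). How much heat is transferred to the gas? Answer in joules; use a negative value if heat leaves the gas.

P₁ = nRT₁/V₁ = 0.893×8.314×426/16.6 = 191 kPa.
Isochoric: V stays 16.6 L; P/T = const ⇒ T₂ = 276 K, P₂ = 123 kPa.
W = 0 (no volume change).
ΔU = nCvΔT = 0.893×20.8×(276−426) = -2780 J.
Q = ΔU = -2780 J.

-2780 J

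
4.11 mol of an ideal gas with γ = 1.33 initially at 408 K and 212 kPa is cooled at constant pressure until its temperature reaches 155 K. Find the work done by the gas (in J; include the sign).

V₁ = nRT₁/P₁ = 4.11×8.314×408/212 = 65.8 L.
Isobaric: P stays 212 kPa; V/T = const ⇒ T₂ = 155 K, V₂ = 25.0 L.
W = PΔV = 212×(25.0−65.8) kPa·L = -8650 J.

-8650 J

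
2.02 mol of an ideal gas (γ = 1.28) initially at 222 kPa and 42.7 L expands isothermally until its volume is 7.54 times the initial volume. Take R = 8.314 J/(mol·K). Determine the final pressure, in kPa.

T₁ = P₁V₁/(nR) = 222×42.7/(2.02×8.314) = 564 K.
Isothermal: T stays 564 K; PV = const ⇒ V₂ = 322 L, P₂ = 29.4 kPa.

29.4 kPa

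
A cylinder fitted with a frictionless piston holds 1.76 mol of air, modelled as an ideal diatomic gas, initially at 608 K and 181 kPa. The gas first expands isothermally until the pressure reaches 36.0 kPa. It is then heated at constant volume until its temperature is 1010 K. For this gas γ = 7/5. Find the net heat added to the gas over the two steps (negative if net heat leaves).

29100 J

V₁ = nRT₁/P₁ = 1.76×8.314×608/181 = 49.2 L.
Step 1 — Isothermal: T stays 608 K; PV = const ⇒ V₂ = 247 L, P₂ = 36.0 kPa.
ΔU = 0 (ideal gas, T constant).
W = nRT ln(V₂/V₁) = 1.76×8.314×608×ln(5.03) = 14400 J.
Q = ΔU + W = 14400 J.
State after step 1: P = 36.0 kPa, V = 247 L, T = 608 K.
Step 2 — Isochoric: V stays 247 L; P/T = const ⇒ T₂ = 1010 K, P₂ = 59.8 kPa.
W = 0 (no volume change).
ΔU = nCvΔT = 1.76×20.8×(1010−608) = 14700 J.
Q = ΔU = 14700 J.
Net over both steps: W = 14400 J, Q = 29100 J, ΔU = 14700 J.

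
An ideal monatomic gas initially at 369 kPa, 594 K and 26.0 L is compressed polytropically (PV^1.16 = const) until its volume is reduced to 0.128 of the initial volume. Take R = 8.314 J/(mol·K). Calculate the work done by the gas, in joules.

-23400 J

n = P₁V₁/(RT₁) = 369×26.0/(8.314×594) = 1.94 mol.
Polytropic n=1.16: T₂ = T₁(V₁/V₂)^(n−1) = 594×(7.81)^0.16 = 825 K; P₂ = P₁(V₁/V₂)^n = 4010 kPa.
W = (P₁V₁−P₂V₂)/(n−1) = (369×26.0−4010×3.33)/0.16 = -23400 J.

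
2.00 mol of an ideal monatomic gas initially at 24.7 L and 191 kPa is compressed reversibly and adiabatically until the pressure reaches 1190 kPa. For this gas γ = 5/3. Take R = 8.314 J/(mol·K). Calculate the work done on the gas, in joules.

7630 J

T₁ = P₁V₁/(nR) = 191×24.7/(2.00×8.314) = 284 K.
Adiabatic: T₂/T₁ = (P₂/P₁)^((γ−1)/γ) ⇒ T₂ = 284×(6.23)^0.400 = 590 K; V₂ = 8.24 L.
ΔU = nCvΔT = 2.00×12.5×(590−284) = 7630 J.
Q = 0 for an adiabatic process, so W = −ΔU = -7630 J.
Work done on the gas = −W_by = 7630 J.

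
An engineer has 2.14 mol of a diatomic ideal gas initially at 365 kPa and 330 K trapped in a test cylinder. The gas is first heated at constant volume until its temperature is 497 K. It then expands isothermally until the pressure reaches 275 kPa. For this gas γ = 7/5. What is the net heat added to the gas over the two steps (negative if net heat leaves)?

13600 J

V₁ = nRT₁/P₁ = 2.14×8.314×330/365 = 16.1 L.
Step 1 — Isochoric: V stays 16.1 L; P/T = const ⇒ T₂ = 497 K, P₂ = 550 kPa.
W = 0 (no volume change).
ΔU = nCvΔT = 2.14×20.8×(497−330) = 7430 J.
Q = ΔU = 7430 J.
State after step 1: P = 550 kPa, V = 16.1 L, T = 497 K.
Step 2 — Isothermal: T stays 497 K; PV = const ⇒ V₂ = 32.2 L, P₂ = 275 kPa.
ΔU = 0 (ideal gas, T constant).
W = nRT ln(V₂/V₁) = 2.14×8.314×497×ln(2.00) = 6120 J.
Q = ΔU + W = 6120 J.
Net over both steps: W = 6120 J, Q = 13600 J, ΔU = 7430 J.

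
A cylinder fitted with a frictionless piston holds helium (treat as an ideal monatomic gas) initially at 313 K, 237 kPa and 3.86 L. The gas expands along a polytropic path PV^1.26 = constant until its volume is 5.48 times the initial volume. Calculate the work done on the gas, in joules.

n = P₁V₁/(RT₁) = 237×3.86/(8.314×313) = 0.352 mol.
Polytropic n=1.26: T₂ = T₁(V₁/V₂)^(n−1) = 313×(0.182)^0.26 = 201 K; P₂ = P₁(V₁/V₂)^n = 27.8 kPa.
W = (P₁V₁−P₂V₂)/(n−1) = (237×3.86−27.8×21.2)/0.26 = 1260 J.
Work done on the gas = −W_by = -1260 J.

-1260 J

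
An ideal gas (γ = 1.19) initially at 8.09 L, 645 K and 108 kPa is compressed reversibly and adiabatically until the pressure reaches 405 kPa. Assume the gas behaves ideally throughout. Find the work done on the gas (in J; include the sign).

1080 J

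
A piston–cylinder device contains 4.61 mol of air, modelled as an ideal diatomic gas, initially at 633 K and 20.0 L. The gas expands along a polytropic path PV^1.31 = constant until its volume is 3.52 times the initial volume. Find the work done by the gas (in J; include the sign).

25300 J

P₁ = nRT₁/V₁ = 4.61×8.314×633/20.0 = 1210 kPa.
Polytropic n=1.31: T₂ = T₁(V₁/V₂)^(n−1) = 633×(0.284)^0.31 = 429 K; P₂ = P₁(V₁/V₂)^n = 233 kPa.
W = (P₁V₁−P₂V₂)/(n−1) = (1210×20.0−233×70.4)/0.31 = 25300 J.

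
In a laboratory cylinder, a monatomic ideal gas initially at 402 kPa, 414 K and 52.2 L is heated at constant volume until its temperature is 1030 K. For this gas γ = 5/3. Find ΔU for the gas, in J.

46800 J

n = P₁V₁/(RT₁) = 402×52.2/(8.314×414) = 6.10 mol.
Isochoric: V stays 52.2 L; P/T = const ⇒ T₂ = 1030 K, P₂ = 1000 kPa.
For an ideal gas ΔU = nCvΔT with Cv = (3/2)R = 12.5 J/(mol·K).
ΔU = 6.10×12.5×(1030−414) = 46800 J.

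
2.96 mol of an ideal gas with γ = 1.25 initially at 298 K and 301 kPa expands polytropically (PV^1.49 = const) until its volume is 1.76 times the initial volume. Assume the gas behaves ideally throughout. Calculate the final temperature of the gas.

226 K

V₁ = nRT₁/P₁ = 2.96×8.314×298/301 = 24.4 L.
Polytropic n=1.49: T₂ = T₁(V₁/V₂)^(n−1) = 298×(0.568)^0.49 = 226 K; P₂ = P₁(V₁/V₂)^n = 130 kPa.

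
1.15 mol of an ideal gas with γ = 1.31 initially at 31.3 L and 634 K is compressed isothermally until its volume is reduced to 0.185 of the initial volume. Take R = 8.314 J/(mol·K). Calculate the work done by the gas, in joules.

-10200 J

P₁ = nRT₁/V₁ = 1.15×8.314×634/31.3 = 194 kPa.
Isothermal: T stays 634 K; PV = const ⇒ V₂ = 5.79 L, P₂ = 1050 kPa.
W = nRT ln(V₂/V₁) = 1.15×8.314×634×ln(0.185) = -10200 J.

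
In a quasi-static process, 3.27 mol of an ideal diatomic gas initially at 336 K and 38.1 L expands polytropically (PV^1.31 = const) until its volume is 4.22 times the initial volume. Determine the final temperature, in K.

P₁ = nRT₁/V₁ = 3.27×8.314×336/38.1 = 240 kPa.
Polytropic n=1.31: T₂ = T₁(V₁/V₂)^(n−1) = 336×(0.237)^0.31 = 215 K; P₂ = P₁(V₁/V₂)^n = 36.4 kPa.

215 K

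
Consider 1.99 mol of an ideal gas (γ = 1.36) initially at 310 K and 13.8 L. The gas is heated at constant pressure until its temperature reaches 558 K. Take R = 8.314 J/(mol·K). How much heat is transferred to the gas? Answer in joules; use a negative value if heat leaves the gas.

P₁ = nRT₁/V₁ = 1.99×8.314×310/13.8 = 372 kPa.
Isobaric: P stays 372 kPa; V/T = const ⇒ T₂ = 558 K, V₂ = 24.8 L.
W = PΔV = 372×(24.8−13.8) kPa·L = 4100 J.
ΔU = nCvΔT = 1.99×23.1×(558−310) = 11400 J.
Q = ΔU + W = nCpΔT = 15500 J.

15500 J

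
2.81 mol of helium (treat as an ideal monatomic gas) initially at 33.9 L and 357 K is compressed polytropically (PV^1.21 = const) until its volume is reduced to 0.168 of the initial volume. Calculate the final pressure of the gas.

P₁ = nRT₁/V₁ = 2.81×8.314×357/33.9 = 246 kPa.
Polytropic n=1.21: T₂ = T₁(V₁/V₂)^(n−1) = 357×(5.95)^0.21 = 519 K; P₂ = P₁(V₁/V₂)^n = 2130 kPa.

2130 kPa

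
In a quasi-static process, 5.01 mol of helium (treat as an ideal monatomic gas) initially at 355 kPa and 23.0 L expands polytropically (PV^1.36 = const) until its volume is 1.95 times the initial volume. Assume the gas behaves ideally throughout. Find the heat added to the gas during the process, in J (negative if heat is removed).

2230 J

T₁ = P₁V₁/(nR) = 355×23.0/(5.01×8.314) = 196 K.
Polytropic n=1.36: T₂ = T₁(V₁/V₂)^(n−1) = 196×(0.513)^0.36 = 154 K; P₂ = P₁(V₁/V₂)^n = 143 kPa.
W = (P₁V₁−P₂V₂)/(n−1) = (355×23.0−143×44.9)/0.36 = 4850 J.
ΔU = nCvΔT = 5.01×12.5×(154−196) = -2620 J.
Q = ΔU + W = 2230 J.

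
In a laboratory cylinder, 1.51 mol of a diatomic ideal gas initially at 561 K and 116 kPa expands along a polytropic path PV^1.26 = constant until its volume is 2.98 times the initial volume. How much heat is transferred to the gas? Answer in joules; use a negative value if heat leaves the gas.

2340 J

V₁ = nRT₁/P₁ = 1.51×8.314×561/116 = 60.7 L.
Polytropic n=1.26: T₂ = T₁(V₁/V₂)^(n−1) = 561×(0.336)^0.26 = 422 K; P₂ = P₁(V₁/V₂)^n = 29.3 kPa.
W = (P₁V₁−P₂V₂)/(n−1) = (116×60.7−29.3×181)/0.26 = 6700 J.
ΔU = nCvΔT = 1.51×20.8×(422−561) = -4350 J.
Q = ΔU + W = 2340 J.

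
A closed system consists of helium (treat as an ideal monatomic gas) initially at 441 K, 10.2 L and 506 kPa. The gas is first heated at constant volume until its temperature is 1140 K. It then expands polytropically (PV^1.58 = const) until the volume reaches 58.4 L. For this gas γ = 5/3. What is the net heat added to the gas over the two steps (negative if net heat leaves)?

n = P₁V₁/(RT₁) = 506×10.2/(8.314×441) = 1.41 mol.
Step 1 — Isochoric: V stays 10.2 L; P/T = const ⇒ T₂ = 1140 K, P₂ = 1310 kPa.
W = 0 (no volume change).
ΔU = nCvΔT = 1.41×12.5×(1140−441) = 12300 J.
Q = ΔU = 12300 J.
State after step 1: P = 1310 kPa, V = 10.2 L, T = 1140 K.
Step 2 — Polytropic n=1.58: T₂ = T₁(V₁/V₂)^(n−1) = 1140×(0.175)^0.58 = 414 K; P₂ = P₁(V₁/V₂)^n = 83.0 kPa.
W = (P₁V₁−P₂V₂)/(n−1) = (1310×10.2−83.0×58.4)/0.58 = 14600 J.
ΔU = nCvΔT = 1.41×12.5×(414−1140) = -12700 J.
Q = ΔU + W = 1900 J.
Net over both steps: W = 14600 J, Q = 14200 J, ΔU = -468 J.

14200 J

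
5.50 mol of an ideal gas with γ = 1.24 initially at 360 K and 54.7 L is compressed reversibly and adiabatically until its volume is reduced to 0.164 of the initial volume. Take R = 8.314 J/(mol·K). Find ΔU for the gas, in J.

P₁ = nRT₁/V₁ = 5.50×8.314×360/54.7 = 301 kPa.
Adiabatic: TV^(γ−1) = const ⇒ T₂ = 360×(6.10)^0.240 = 556 K; PV^γ = const ⇒ P₂ = 2830 kPa.
For an ideal gas ΔU = nCvΔT with Cv = R/(γ−1) = 34.6 J/(mol·K).
ΔU = 5.50×34.6×(556−360) = 37300 J.

37300 J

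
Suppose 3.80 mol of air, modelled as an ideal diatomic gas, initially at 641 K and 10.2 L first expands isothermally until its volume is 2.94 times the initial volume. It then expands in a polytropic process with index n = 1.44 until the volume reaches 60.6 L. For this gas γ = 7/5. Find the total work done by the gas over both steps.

P₁ = nRT₁/V₁ = 3.80×8.314×641/10.2 = 1990 kPa.
Step 1 — Isothermal: T stays 641 K; PV = const ⇒ V₂ = 30.0 L, P₂ = 675 kPa.
ΔU = 0 (ideal gas, T constant).
W = nRT ln(V₂/V₁) = 3.80×8.314×641×ln(2.94) = 21800 J.
Q = ΔU + W = 21800 J.
State after step 1: P = 675 kPa, V = 30.0 L, T = 641 K.
Step 2 — Polytropic n=1.44: T₂ = T₁(V₁/V₂)^(n−1) = 641×(0.495)^0.44 = 470 K; P₂ = P₁(V₁/V₂)^n = 245 kPa.
W = (P₁V₁−P₂V₂)/(n−1) = (675×30.0−245×60.6)/0.44 = 12300 J.
ΔU = nCvΔT = 3.80×20.8×(470−641) = -13500 J.
Q = ΔU + W = -1230 J.
Net over both steps: W = 34100 J, Q = 20600 J, ΔU = -13500 J.

34100 J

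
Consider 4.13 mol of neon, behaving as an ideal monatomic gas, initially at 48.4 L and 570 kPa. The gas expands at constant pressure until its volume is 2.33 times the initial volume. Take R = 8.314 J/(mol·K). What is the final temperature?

1870 K

T₁ = P₁V₁/(nR) = 570×48.4/(4.13×8.314) = 803 K.
Isobaric: P stays 570 kPa; V/T = const ⇒ T₂ = 1870 K, V₂ = 113 L.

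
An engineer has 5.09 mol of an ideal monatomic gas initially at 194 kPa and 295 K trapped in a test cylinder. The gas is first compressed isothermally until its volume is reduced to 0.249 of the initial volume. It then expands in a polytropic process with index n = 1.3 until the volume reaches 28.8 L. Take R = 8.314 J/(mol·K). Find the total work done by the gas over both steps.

-10600 J

V₁ = nRT₁/P₁ = 5.09×8.314×295/194 = 64.3 L.
Step 1 — Isothermal: T stays 295 K; PV = const ⇒ V₂ = 16.0 L, P₂ = 779 kPa.
ΔU = 0 (ideal gas, T constant).
W = nRT ln(V₂/V₁) = 5.09×8.314×295×ln(0.249) = -17400 J.
Q = ΔU + W = -17400 J.
State after step 1: P = 779 kPa, V = 16.0 L, T = 295 K.
Step 2 — Polytropic n=1.3: T₂ = T₁(V₁/V₂)^(n−1) = 295×(0.556)^0.30 = 247 K; P₂ = P₁(V₁/V₂)^n = 364 kPa.
W = (P₁V₁−P₂V₂)/(n−1) = (779×16.0−364×28.8)/0.30 = 6710 J.
ΔU = nCvΔT = 5.09×12.5×(247−295) = -3020 J.
Q = ΔU + W = 3690 J.
Net over both steps: W = -10600 J, Q = -13700 J, ΔU = -3020 J.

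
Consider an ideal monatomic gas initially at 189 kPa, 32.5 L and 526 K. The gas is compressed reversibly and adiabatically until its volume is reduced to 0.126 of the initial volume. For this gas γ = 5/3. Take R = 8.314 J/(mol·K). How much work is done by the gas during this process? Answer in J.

n = P₁V₁/(RT₁) = 189×32.5/(8.314×526) = 1.40 mol.
Adiabatic: TV^(γ−1) = const ⇒ T₂ = 526×(7.94)^0.667 = 2090 K; PV^γ = const ⇒ P₂ = 5970 kPa.
ΔU = nCvΔT = 1.40×12.5×(2090−526) = 27400 J.
Q = 0 for an adiabatic process, so W = −ΔU = -27400 J.

-27400 J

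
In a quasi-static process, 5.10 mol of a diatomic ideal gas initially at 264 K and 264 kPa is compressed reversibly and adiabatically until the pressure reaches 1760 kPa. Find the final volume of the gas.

10.9 L

V₁ = nRT₁/P₁ = 5.10×8.314×264/264 = 42.4 L.
Adiabatic: T₂/T₁ = (P₂/P₁)^((γ−1)/γ) ⇒ T₂ = 264×(6.67)^0.286 = 454 K; V₂ = 10.9 L.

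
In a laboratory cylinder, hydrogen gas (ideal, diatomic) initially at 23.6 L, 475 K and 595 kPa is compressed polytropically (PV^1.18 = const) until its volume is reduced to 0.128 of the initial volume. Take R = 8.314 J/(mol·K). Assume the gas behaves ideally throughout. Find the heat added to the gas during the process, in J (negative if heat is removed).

n = P₁V₁/(RT₁) = 595×23.6/(8.314×475) = 3.56 mol.
Polytropic n=1.18: T₂ = T₁(V₁/V₂)^(n−1) = 475×(7.81)^0.18 = 688 K; P₂ = P₁(V₁/V₂)^n = 6730 kPa.
W = (P₁V₁−P₂V₂)/(n−1) = (595×23.6−6730×3.02)/0.18 = -34900 J.
ΔU = nCvΔT = 3.56×20.8×(688−475) = 15700 J.
Q = ΔU + W = -19200 J.

-19200 J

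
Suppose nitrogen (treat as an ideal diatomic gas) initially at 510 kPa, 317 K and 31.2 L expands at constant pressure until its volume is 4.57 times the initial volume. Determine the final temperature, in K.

1450 K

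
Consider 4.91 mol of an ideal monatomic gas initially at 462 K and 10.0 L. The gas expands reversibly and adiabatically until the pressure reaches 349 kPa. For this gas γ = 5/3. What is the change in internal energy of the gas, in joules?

-13900 J

P₁ = nRT₁/V₁ = 4.91×8.314×462/10.0 = 1890 kPa.
Adiabatic: T₂/T₁ = (P₂/P₁)^((γ−1)/γ) ⇒ T₂ = 462×(0.185)^0.400 = 235 K; V₂ = 27.5 L.
For an ideal gas ΔU = nCvΔT with Cv = (3/2)R = 12.5 J/(mol·K).
ΔU = 4.91×12.5×(235−462) = -13900 J.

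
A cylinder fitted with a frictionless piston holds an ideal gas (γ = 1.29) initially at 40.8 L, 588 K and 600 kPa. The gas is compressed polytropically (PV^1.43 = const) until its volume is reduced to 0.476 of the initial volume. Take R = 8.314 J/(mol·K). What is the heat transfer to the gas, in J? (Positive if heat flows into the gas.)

10300 J

n = P₁V₁/(RT₁) = 600×40.8/(8.314×588) = 5.01 mol.
Polytropic n=1.43: T₂ = T₁(V₁/V₂)^(n−1) = 588×(2.10)^0.43 = 809 K; P₂ = P₁(V₁/V₂)^n = 1730 kPa.
W = (P₁V₁−P₂V₂)/(n−1) = (600×40.8−1730×19.4)/0.43 = -21400 J.
ΔU = nCvΔT = 5.01×28.7×(809−588) = 31700 J.
Q = ΔU + W = 10300 J.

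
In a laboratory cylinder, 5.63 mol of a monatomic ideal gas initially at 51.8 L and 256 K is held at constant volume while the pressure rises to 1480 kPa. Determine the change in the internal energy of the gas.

97000 J

P₁ = nRT₁/V₁ = 5.63×8.314×256/51.8 = 231 kPa.
Isochoric: V stays 51.8 L; P/T = const ⇒ T₂ = 1640 K, P₂ = 1480 kPa.
For an ideal gas ΔU = nCvΔT with Cv = (3/2)R = 12.5 J/(mol·K).
ΔU = 5.63×12.5×(1640−256) = 97000 J.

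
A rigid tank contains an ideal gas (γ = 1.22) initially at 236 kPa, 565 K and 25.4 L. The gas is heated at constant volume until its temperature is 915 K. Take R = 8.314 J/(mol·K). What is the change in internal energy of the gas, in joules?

n = P₁V₁/(RT₁) = 236×25.4/(8.314×565) = 1.28 mol.
Isochoric: V stays 25.4 L; P/T = const ⇒ T₂ = 915 K, P₂ = 382 kPa.
For an ideal gas ΔU = nCvΔT with Cv = R/(γ−1) = 37.8 J/(mol·K).
ΔU = 1.28×37.8×(915−565) = 16900 J.

16900 J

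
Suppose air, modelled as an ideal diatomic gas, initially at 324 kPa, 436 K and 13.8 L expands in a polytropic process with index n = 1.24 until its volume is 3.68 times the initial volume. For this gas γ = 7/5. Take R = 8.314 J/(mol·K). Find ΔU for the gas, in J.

n = P₁V₁/(RT₁) = 324×13.8/(8.314×436) = 1.23 mol.
Polytropic n=1.24: T₂ = T₁(V₁/V₂)^(n−1) = 436×(0.272)^0.24 = 319 K; P₂ = P₁(V₁/V₂)^n = 64.4 kPa.
For an ideal gas ΔU = nCvΔT with Cv = (5/2)R = 20.8 J/(mol·K).
ΔU = 1.23×20.8×(319−436) = -3000 J.

-3000 J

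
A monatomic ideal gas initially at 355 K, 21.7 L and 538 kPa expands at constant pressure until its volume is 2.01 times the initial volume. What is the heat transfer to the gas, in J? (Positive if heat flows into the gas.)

29500 J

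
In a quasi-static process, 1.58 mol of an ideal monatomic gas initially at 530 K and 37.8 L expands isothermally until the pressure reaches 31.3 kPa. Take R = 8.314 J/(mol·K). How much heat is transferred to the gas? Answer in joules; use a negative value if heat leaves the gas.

12300 J

P₁ = nRT₁/V₁ = 1.58×8.314×530/37.8 = 184 kPa.
Isothermal: T stays 530 K; PV = const ⇒ V₂ = 222 L, P₂ = 31.3 kPa.
ΔU = 0 (ideal gas, T constant).
W = nRT ln(V₂/V₁) = 1.58×8.314×530×ln(5.88) = 12300 J.
Q = ΔU + W = 12300 J.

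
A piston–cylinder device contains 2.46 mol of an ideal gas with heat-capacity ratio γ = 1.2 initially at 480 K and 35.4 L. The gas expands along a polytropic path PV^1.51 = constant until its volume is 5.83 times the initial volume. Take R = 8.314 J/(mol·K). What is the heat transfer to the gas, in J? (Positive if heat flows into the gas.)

P₁ = nRT₁/V₁ = 2.46×8.314×480/35.4 = 277 kPa.
Polytropic n=1.51: T₂ = T₁(V₁/V₂)^(n−1) = 480×(0.172)^0.51 = 195 K; P₂ = P₁(V₁/V₂)^n = 19.4 kPa.
W = (P₁V₁−P₂V₂)/(n−1) = (277×35.4−19.4×206)/0.51 = 11400 J.
ΔU = nCvΔT = 2.46×41.6×(195−480) = -29100 J.
Q = ΔU + W = -17700 J.

-17700 J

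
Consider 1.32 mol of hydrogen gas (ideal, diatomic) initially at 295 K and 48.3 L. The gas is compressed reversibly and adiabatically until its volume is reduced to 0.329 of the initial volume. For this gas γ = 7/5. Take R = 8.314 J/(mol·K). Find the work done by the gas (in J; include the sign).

P₁ = nRT₁/V₁ = 1.32×8.314×295/48.3 = 67.0 kPa.
Adiabatic: TV^(γ−1) = const ⇒ T₂ = 295×(3.04)^0.400 = 460 K; PV^γ = const ⇒ P₂ = 318 kPa.
ΔU = nCvΔT = 1.32×20.8×(460−295) = 4530 J.
Q = 0 for an adiabatic process, so W = −ΔU = -4530 J.

-4530 J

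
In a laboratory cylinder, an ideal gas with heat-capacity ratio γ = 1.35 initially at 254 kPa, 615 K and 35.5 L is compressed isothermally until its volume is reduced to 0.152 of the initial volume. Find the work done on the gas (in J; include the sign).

n = P₁V₁/(RT₁) = 254×35.5/(8.314×615) = 1.76 mol.
Isothermal: T stays 615 K; PV = const ⇒ V₂ = 5.40 L, P₂ = 1670 kPa.
W = nRT ln(V₂/V₁) = 1.76×8.314×615×ln(0.152) = -17000 J.
Work done on the gas = −W_by = 17000 J.

17000 J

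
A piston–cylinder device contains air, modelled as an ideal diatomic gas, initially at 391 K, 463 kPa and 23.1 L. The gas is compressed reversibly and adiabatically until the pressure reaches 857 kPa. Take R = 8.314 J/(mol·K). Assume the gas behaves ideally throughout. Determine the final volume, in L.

14.9 L

Adiabatic: T₂/T₁ = (P₂/P₁)^((γ−1)/γ) ⇒ T₂ = 391×(1.85)^0.286 = 466 K; V₂ = 14.9 L.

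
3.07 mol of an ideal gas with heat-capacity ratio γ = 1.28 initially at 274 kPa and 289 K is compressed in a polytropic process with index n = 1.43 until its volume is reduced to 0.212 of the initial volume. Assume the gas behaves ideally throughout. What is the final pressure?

2520 kPa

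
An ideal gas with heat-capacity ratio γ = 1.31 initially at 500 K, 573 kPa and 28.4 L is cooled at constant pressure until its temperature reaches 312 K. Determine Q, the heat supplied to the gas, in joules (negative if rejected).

-25900 J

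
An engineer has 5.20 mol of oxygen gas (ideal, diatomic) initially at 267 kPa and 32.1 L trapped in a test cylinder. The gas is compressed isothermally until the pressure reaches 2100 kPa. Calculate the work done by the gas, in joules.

-17700 J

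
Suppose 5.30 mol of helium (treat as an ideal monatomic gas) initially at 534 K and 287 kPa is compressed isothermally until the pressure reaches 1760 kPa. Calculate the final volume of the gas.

13.4 L

V₁ = nRT₁/P₁ = 5.30×8.314×534/287 = 82.0 L.
Isothermal: T stays 534 K; PV = const ⇒ V₂ = 13.4 L, P₂ = 1760 kPa.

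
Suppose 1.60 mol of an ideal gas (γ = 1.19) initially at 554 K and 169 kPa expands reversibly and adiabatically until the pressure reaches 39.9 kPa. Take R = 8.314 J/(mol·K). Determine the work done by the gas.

7980 J

V₁ = nRT₁/P₁ = 1.60×8.314×554/169 = 43.6 L.
Adiabatic: T₂/T₁ = (P₂/P₁)^((γ−1)/γ) ⇒ T₂ = 554×(0.236)^0.160 = 440 K; V₂ = 147 L.
ΔU = nCvΔT = 1.60×43.8×(440−554) = -7980 J.
Q = 0 for an adiabatic process, so W = −ΔU = 7980 J.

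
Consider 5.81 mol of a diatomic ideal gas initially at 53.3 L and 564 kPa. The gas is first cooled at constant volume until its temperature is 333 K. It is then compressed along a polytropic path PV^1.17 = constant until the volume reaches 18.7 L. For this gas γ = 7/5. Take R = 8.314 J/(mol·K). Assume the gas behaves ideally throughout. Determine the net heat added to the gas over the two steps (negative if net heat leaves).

T₁ = P₁V₁/(nR) = 564×53.3/(5.81×8.314) = 622 K.
Step 1 — Isochoric: V stays 53.3 L; P/T = const ⇒ T₂ = 333 K, P₂ = 302 kPa.
W = 0 (no volume change).
ΔU = nCvΔT = 5.81×20.8×(333−622) = -34900 J.
Q = ΔU = -34900 J.
State after step 1: P = 302 kPa, V = 53.3 L, T = 333 K.
Step 2 — Polytropic n=1.17: T₂ = T₁(V₁/V₂)^(n−1) = 333×(2.85)^0.17 = 398 K; P₂ = P₁(V₁/V₂)^n = 1030 kPa.
W = (P₁V₁−P₂V₂)/(n−1) = (302×53.3−1030×18.7)/0.17 = -18400 J.
ΔU = nCvΔT = 5.81×20.8×(398−333) = 7840 J.
Q = ΔU + W = -10600 J.
Net over both steps: W = -18400 J, Q = -45500 J, ΔU = -27100 J.

-45500 J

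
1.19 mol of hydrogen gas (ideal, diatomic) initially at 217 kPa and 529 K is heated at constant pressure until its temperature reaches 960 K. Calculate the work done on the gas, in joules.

V₁ = nRT₁/P₁ = 1.19×8.314×529/217 = 24.1 L.
Isobaric: P stays 217 kPa; V/T = const ⇒ T₂ = 960 K, V₂ = 43.8 L.
W = PΔV = 217×(43.8−24.1) kPa·L = 4260 J.
Work done on the gas = −W_by = -4260 J.

-4260 J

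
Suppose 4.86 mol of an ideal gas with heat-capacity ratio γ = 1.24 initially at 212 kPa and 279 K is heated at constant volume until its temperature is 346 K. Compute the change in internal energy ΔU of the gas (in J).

V₁ = nRT₁/P₁ = 4.86×8.314×279/212 = 53.2 L.
Isochoric: V stays 53.2 L; P/T = const ⇒ T₂ = 346 K, P₂ = 263 kPa.
For an ideal gas ΔU = nCvΔT with Cv = R/(γ−1) = 34.6 J/(mol·K).
ΔU = 4.86×34.6×(346−279) = 11300 J.

11300 J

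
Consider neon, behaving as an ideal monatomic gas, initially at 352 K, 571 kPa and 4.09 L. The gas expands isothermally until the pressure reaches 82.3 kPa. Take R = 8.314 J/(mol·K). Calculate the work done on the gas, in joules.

-4520 J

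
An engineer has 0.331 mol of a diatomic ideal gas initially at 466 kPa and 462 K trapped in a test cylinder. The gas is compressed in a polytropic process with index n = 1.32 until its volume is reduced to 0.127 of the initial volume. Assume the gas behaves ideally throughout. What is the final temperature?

894 K

V₁ = nRT₁/P₁ = 0.331×8.314×462/466 = 2.73 L.
Polytropic n=1.32: T₂ = T₁(V₁/V₂)^(n−1) = 462×(7.87)^0.32 = 894 K; P₂ = P₁(V₁/V₂)^n = 7100 kPa.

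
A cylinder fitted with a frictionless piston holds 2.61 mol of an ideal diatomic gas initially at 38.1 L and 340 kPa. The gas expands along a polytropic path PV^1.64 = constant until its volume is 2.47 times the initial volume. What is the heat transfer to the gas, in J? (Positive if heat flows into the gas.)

T₁ = P₁V₁/(nR) = 340×38.1/(2.61×8.314) = 597 K.
Polytropic n=1.64: T₂ = T₁(V₁/V₂)^(n−1) = 597×(0.405)^0.64 = 335 K; P₂ = P₁(V₁/V₂)^n = 77.2 kPa.
W = (P₁V₁−P₂V₂)/(n−1) = (340×38.1−77.2×94.1)/0.64 = 8890 J.
ΔU = nCvΔT = 2.61×20.8×(335−597) = -14200 J.
Q = ΔU + W = -5340 J.

-5340 J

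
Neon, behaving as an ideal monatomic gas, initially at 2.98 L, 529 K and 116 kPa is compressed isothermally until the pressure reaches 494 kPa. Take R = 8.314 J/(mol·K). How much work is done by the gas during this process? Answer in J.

-501 J

n = P₁V₁/(RT₁) = 116×2.98/(8.314×529) = 0.0786 mol.
Isothermal: T stays 529 K; PV = const ⇒ V₂ = 0.700 L, P₂ = 494 kPa.
W = nRT ln(V₂/V₁) = 0.0786×8.314×529×ln(0.235) = -501 J.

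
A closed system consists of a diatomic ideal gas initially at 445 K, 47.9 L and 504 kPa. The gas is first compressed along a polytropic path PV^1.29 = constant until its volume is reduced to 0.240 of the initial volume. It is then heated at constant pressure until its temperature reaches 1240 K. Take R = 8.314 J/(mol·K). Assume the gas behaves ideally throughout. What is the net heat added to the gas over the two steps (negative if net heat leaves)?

95900 J

n = P₁V₁/(RT₁) = 504×47.9/(8.314×445) = 6.53 mol.
Step 1 — Polytropic n=1.29: T₂ = T₁(V₁/V₂)^(n−1) = 445×(4.17)^0.29 = 673 K; P₂ = P₁(V₁/V₂)^n = 3180 kPa.
W = (P₁V₁−P₂V₂)/(n−1) = (504×47.9−3180×11.5)/0.29 = -42700 J.
ΔU = nCvΔT = 6.53×20.8×(673−445) = 30900 J.
Q = ΔU + W = -11700 J.
State after step 1: P = 3180 kPa, V = 11.5 L, T = 673 K.
Step 2 — Isobaric: P stays 3180 kPa; V/T = const ⇒ T₂ = 1240 K, V₂ = 21.2 L.
W = PΔV = 3180×(21.2−11.5) kPa·L = 30800 J.
ΔU = nCvΔT = 6.53×20.8×(1240−673) = 76900 J.
Q = ΔU + W = nCpΔT = 108000 J.
Net over both steps: W = -11900 J, Q = 95900 J, ΔU = 108000 J.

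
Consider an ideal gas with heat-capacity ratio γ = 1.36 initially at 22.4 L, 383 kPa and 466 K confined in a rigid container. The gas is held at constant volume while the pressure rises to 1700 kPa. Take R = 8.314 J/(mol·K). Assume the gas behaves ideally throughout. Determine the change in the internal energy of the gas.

81900 J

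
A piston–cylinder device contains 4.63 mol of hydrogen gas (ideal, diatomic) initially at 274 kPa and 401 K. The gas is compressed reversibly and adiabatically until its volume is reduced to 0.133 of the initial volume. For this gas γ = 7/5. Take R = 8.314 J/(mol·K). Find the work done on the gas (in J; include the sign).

V₁ = nRT₁/P₁ = 4.63×8.314×401/274 = 56.3 L.
Adiabatic: TV^(γ−1) = const ⇒ T₂ = 401×(7.52)^0.400 = 899 K; PV^γ = const ⇒ P₂ = 4620 kPa.
ΔU = nCvΔT = 4.63×20.8×(899−401) = 47900 J.
Q = 0 for an adiabatic process, so W = −ΔU = -47900 J.
Work done on the gas = −W_by = 47900 J.

47900 J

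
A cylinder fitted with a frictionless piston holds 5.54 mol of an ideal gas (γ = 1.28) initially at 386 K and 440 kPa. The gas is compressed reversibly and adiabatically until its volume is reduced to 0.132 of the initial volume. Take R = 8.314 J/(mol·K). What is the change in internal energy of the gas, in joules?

V₁ = nRT₁/P₁ = 5.54×8.314×386/440 = 40.4 L.
Adiabatic: TV^(γ−1) = const ⇒ T₂ = 386×(7.58)^0.280 = 680 K; PV^γ = const ⇒ P₂ = 5880 kPa.
For an ideal gas ΔU = nCvΔT with Cv = R/(γ−1) = 29.7 J/(mol·K).
ΔU = 5.54×29.7×(680−386) = 48400 J.

48400 J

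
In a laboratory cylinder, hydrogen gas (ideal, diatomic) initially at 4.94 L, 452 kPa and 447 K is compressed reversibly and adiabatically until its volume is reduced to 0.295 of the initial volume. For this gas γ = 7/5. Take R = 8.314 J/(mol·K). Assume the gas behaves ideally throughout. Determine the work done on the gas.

3510 J

n = P₁V₁/(RT₁) = 452×4.94/(8.314×447) = 0.601 mol.
Adiabatic: TV^(γ−1) = const ⇒ T₂ = 447×(3.39)^0.400 = 728 K; PV^γ = const ⇒ P₂ = 2500 kPa.
ΔU = nCvΔT = 0.601×20.8×(728−447) = 3510 J.
Q = 0 for an adiabatic process, so W = −ΔU = -3510 J.
Work done on the gas = −W_by = 3510 J.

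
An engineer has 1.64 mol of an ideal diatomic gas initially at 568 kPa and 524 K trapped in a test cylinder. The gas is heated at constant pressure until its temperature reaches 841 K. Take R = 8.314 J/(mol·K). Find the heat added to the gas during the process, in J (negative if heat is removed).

15100 J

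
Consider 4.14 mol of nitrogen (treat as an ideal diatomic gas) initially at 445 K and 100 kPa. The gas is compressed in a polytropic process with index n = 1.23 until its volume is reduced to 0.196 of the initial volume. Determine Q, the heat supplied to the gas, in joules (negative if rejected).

-12900 J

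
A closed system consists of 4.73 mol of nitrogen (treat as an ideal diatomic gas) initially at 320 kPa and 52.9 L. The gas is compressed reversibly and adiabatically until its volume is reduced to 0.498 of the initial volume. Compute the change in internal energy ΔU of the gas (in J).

T₁ = P₁V₁/(nR) = 320×52.9/(4.73×8.314) = 430 K.
Adiabatic: TV^(γ−1) = const ⇒ T₂ = 430×(2.01)^0.400 = 569 K; PV^γ = const ⇒ P₂ = 849 kPa.
For an ideal gas ΔU = nCvΔT with Cv = (5/2)R = 20.8 J/(mol·K).
ΔU = 4.73×20.8×(569−430) = 13600 J.

13600 J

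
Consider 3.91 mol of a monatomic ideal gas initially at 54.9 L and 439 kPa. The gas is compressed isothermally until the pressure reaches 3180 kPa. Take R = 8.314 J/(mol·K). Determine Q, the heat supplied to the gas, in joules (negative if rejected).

-47700 J

T₁ = P₁V₁/(nR) = 439×54.9/(3.91×8.314) = 741 K.
Isothermal: T stays 741 K; PV = const ⇒ V₂ = 7.58 L, P₂ = 3180 kPa.
ΔU = 0 (ideal gas, T constant).
W = nRT ln(V₂/V₁) = 3.91×8.314×741×ln(0.138) = -47700 J.
Q = ΔU + W = -47700 J.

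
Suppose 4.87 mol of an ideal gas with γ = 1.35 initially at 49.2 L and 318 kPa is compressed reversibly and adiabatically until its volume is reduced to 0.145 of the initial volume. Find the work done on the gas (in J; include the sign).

43200 J

T₁ = P₁V₁/(nR) = 318×49.2/(4.87×8.314) = 386 K.
Adiabatic: TV^(γ−1) = const ⇒ T₂ = 386×(6.90)^0.350 = 760 K; PV^γ = const ⇒ P₂ = 4310 kPa.
ΔU = nCvΔT = 4.87×23.8×(760−386) = 43200 J.
Q = 0 for an adiabatic process, so W = −ΔU = -43200 J.
Work done on the gas = −W_by = 43200 J.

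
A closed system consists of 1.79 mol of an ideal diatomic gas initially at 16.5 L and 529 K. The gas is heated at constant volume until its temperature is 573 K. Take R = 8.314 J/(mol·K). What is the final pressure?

517 kPa

P₁ = nRT₁/V₁ = 1.79×8.314×529/16.5 = 477 kPa.
Isochoric: V stays 16.5 L; P/T = const ⇒ T₂ = 573 K, P₂ = 517 kPa.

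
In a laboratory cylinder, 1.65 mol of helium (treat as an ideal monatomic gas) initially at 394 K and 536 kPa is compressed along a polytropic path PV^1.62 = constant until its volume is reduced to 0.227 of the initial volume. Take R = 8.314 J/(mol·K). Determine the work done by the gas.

-13100 J

V₁ = nRT₁/P₁ = 1.65×8.314×394/536 = 10.1 L.
Polytropic n=1.62: T₂ = T₁(V₁/V₂)^(n−1) = 394×(4.41)^0.62 = 988 K; P₂ = P₁(V₁/V₂)^n = 5920 kPa.
W = (P₁V₁−P₂V₂)/(n−1) = (536×10.1−5920×2.29)/0.62 = -13100 J.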